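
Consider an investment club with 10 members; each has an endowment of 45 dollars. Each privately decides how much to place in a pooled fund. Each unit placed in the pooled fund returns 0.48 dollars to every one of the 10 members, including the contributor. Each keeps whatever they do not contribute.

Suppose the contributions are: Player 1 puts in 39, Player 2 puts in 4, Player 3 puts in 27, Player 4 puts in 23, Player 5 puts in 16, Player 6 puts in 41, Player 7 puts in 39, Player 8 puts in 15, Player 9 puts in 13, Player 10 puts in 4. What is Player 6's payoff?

110.08 dollars

Total contributed: 39 + 4 + 27 + 23 + 16 + 41 + 39 + 15 + 13 + 4 = 221.
Each receives 0.48 × 221 = 106.08 from the pooled fund.
Player 6 keeps 45 − 41 = 4, so Player 6's payoff is 4 + 106.08 = 110.08.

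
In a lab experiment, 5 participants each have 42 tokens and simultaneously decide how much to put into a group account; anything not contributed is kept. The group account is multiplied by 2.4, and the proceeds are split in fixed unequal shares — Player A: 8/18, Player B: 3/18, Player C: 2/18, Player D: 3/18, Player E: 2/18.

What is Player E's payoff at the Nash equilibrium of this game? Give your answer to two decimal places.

For player j, contributing a unit is worthwhile iff 2.4 × (j's share) ≥ 1, i.e. iff j's share is at least 0.4167.
Only Player A (8/18) clears that bar, contributing 42; the remaining 4 contribute 0. Total contributed: 42.
Player E keeps 42 and receives 2.4 × 42 × 2/18 = 11.20 from the group account, for a payoff of 53.20.

53.20 tokens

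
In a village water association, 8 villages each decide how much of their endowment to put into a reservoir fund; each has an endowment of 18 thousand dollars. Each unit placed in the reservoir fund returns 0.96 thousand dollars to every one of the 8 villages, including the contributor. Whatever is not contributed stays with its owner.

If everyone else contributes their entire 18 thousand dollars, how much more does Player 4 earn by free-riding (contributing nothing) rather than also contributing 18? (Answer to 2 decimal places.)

0.72 thousand dollars

Switching from a contribution of 18 to 0 lets Player 4 keep an extra 18 thousand dollars, but lowers the reservoir fund by 18, which costs Player 4 their own share of that drop: 0.96 × 18 = 17.28.
Net gain = 18 − 17.28 = 0.72. The private return per contributed unit (0.96) is below 1, so free-riding is indeed the best response regardless of what the others do.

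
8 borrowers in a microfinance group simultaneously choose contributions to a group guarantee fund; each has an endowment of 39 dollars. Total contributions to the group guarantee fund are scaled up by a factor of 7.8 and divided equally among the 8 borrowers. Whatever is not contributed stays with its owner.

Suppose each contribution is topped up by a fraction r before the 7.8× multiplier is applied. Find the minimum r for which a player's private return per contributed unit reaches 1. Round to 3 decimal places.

With matching at rate r, one contributed unit becomes (1 + r) in the group guarantee fund and returns 7.8 × (1 + r) / 8 to the contributor.
Setting this equal to 1: 1 + r = 8/7.8 = 1.0256.
So the minimum matching rate is r = 1.0256 − 1 = 0.026.

0.026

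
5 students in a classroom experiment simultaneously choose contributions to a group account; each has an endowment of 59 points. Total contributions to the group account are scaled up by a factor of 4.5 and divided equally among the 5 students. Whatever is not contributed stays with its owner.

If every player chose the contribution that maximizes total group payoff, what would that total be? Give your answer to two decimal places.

Each contributed unit returns 4.500 to the group as a whole (0.9000 to each of 5 players), which exceeds 1, so the social optimum is full contribution: group total = 4.500 × 295 = 1327.50.

1327.50 points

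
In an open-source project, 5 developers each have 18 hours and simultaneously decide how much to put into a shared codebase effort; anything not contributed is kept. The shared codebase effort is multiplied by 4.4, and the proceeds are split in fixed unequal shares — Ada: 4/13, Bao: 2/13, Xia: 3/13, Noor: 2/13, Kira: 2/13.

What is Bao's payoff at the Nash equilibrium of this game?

42.37 hours

A player with share s gets back 4.4·s per unit contributed, so full contribution is dominant for anyone with s > 1/4.4 = 0.2273 and zero contribution is dominant for anyone below.
Ada and Xia clear that bar, contributing 18 each; the remaining 3 contribute 0. Total contributed: 36.
Bao keeps 18 and receives 4.4 × 36 × 2/13 = 24.37 from the shared codebase effort, for a payoff of 42.37.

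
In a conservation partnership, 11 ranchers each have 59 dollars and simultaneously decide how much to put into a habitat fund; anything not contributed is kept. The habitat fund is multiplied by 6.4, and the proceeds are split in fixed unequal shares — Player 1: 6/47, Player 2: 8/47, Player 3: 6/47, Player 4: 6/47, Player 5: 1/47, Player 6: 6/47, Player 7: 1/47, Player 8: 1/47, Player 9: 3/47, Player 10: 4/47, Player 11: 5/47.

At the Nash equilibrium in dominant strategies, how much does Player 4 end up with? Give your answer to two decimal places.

107.20 dollars

Each unit j contributes comes back to j as 6.4 × (j's share), so j prefers to contribute only if that share exceeds 1/6.4 = 0.1563; otherwise keeping the unit dominates.
Player 2 alone (share 8/47) is above the threshold, contributing 59; the remaining 10 contribute 0. Total contributed: 59.
Player 4 keeps 59 and receives 6.4 × 59 × 6/47 = 48.20 from the habitat fund, for a payoff of 107.20.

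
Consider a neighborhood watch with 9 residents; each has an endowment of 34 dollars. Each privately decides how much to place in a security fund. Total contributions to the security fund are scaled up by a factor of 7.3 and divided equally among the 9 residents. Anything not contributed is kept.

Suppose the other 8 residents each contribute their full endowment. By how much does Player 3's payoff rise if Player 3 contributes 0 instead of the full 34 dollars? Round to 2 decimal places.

6.42 dollars

Switching from a contribution of 34 to 0 lets Player 3 keep an extra 34 dollars, but lowers the security fund by 34, which costs Player 3 their own share of that drop: 7.3/9 × 34 = 27.58.
Net gain = 34 − 27.58 = 6.42. The private return per contributed unit (0.8111) is below 1, so free-riding is indeed the best response regardless of what the others do.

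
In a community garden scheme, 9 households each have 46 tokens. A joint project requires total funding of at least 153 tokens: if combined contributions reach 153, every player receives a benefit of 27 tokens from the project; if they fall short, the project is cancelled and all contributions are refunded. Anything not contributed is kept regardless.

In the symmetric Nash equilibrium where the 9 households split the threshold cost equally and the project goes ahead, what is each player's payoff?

56 tokens

Equal share of the threshold: 153/9 = 17.
At this profile no one gains by cutting their contribution: any cut drops the total below 153, the project is cancelled, contributions are refunded, and the deviator ends with 46, which is less than 46 − 17 + 27 = 56. Contributing more than 17 just wastes the excess. So contributing exactly 17 is a best response.
Each player's payoff: 46 − 17 + 27 = 56.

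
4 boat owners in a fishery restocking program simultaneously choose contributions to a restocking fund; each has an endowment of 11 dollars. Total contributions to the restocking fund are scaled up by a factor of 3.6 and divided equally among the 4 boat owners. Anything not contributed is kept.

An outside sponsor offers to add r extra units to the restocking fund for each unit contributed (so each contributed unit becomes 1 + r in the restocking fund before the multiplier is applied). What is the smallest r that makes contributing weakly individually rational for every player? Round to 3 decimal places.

0.111

With matching at rate r, one contributed unit becomes (1 + r) in the restocking fund and returns 3.6 × (1 + r) / 4 to the contributor.
Setting this equal to 1: 1 + r = 4/3.6 = 1.1111.
So the minimum matching rate is r = 1.1111 − 1 = 0.111.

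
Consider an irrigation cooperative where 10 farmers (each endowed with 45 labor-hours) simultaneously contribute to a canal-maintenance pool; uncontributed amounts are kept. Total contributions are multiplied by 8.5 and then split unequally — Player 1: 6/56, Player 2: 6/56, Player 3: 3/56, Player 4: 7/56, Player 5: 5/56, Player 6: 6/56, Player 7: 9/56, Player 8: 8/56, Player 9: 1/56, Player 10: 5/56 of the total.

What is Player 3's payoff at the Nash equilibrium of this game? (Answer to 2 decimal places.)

Each unit j contributes comes back to j as 8.5 × (j's share), so j prefers to contribute only if that share exceeds 1/8.5 = 0.1176; otherwise keeping the unit dominates.
Player 4, Player 7 and Player 8 clear that bar, contributing 45 each; the remaining 7 contribute 0. Total contributed: 135.
Player 3 keeps 45 and receives 8.5 × 135 × 3/56 = 61.47 from the canal-maintenance pool, for a payoff of 106.47.

106.47 labor-hours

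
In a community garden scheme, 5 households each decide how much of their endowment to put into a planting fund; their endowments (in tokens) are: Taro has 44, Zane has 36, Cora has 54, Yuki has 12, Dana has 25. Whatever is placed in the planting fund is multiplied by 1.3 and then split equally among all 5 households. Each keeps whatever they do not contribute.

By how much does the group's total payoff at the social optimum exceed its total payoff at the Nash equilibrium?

51.30 tokens

The private return per contributed unit is 1.3/5 = 0.2600 < 1 for every player regardless of endowment, so the Nash equilibrium is zero contribution and the group total is Σ E_j = 44 + 36 + 54 + 12 + 25 = 171.
Each contributed unit returns 1.300 to the group, so the social optimum is full contribution by everyone: group total = 1.300 × 171 = 222.30.
Efficiency loss = (1.300 − 1) × 171 = 51.30.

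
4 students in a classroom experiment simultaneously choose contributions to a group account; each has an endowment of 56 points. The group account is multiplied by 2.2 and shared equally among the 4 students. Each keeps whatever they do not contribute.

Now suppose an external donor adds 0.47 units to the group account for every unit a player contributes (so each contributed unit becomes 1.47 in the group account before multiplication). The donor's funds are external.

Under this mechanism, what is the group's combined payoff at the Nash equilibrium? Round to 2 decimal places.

224.00 points

Even with the mechanism, each unit contributed returns only 2.2 × 1.47 / 4 = 0.8085 per unit of net cost, so contributing nothing is still dominant.
At the Nash equilibrium no one contributes; group total payoff = 4 × 56 = 224.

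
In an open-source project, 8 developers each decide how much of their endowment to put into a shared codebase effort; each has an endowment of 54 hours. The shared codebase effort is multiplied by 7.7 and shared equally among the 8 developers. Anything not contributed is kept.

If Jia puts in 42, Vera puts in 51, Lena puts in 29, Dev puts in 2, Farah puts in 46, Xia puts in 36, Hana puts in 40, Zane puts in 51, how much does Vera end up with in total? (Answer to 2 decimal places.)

Total contributed: 42 + 51 + 29 + 2 + 46 + 36 + 40 + 51 = 297.
Each receives 7.7 × 297 / 8 = 285.86 from the shared codebase effort.
Vera keeps 54 − 51 = 3, so Vera's payoff is 3 + 285.86 = 288.86.

288.86 hours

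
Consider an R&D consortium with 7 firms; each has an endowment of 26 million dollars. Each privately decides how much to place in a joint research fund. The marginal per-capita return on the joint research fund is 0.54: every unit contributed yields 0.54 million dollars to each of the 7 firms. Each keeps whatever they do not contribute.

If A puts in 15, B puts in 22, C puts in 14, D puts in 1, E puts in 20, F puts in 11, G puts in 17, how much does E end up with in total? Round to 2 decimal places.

60.00 million dollars

Total contributed: 15 + 22 + 14 + 1 + 20 + 11 + 17 = 100.
Each receives 0.54 × 100 = 54.00 from the joint research fund.
E keeps 26 − 20 = 6, so E's payoff is 6 + 54.00 = 60.00.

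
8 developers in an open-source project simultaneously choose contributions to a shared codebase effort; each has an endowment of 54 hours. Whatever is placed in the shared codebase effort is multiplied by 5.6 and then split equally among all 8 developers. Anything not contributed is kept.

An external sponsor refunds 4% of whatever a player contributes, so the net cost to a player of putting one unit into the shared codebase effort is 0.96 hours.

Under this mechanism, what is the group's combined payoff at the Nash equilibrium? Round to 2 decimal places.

432.00 hours

With the mechanism, a contributed unit returns (5.6/8) / 0.96 = 0.7292 per unit of net cost — still below 1 — so contributing 0 remains dominant for every player.
At the Nash equilibrium no one contributes; group total payoff = 8 × 54 = 432.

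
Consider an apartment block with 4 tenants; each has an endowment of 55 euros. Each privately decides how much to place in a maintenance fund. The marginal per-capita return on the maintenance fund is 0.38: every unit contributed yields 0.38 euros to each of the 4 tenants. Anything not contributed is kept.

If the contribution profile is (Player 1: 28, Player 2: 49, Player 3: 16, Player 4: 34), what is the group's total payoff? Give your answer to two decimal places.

286.04 euros

Total contributed: 28 + 49 + 16 + 34 = 127; total kept: 4 × 55 − 127 = 93.
The maintenance fund pays out 0.38 × 4 × 127 = 193.04 in aggregate.
Group total = 93 + 193.04 = 286.04.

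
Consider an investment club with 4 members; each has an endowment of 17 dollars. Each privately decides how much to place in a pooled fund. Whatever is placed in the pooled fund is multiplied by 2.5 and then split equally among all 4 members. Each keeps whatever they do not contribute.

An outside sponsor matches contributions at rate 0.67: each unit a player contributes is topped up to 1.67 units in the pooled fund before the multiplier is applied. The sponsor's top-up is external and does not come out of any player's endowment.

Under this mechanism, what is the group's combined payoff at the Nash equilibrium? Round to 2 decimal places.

283.90 dollars

Under the mechanism each unit contributed yields 2.5 × 1.67 / 4 = 1.0438 back to its contributor per unit of net cost, which exceeds 1, making full contribution the dominant choice for everyone.
At the Nash equilibrium everyone contributes 17. Group total payoff = 2.5 × 1.67 × 68 = 283.90.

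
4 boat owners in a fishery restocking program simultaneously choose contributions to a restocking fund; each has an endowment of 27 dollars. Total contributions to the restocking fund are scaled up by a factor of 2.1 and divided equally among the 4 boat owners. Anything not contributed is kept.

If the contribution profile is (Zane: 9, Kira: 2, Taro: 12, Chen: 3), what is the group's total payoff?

136.60 dollars

Total contributed: 9 + 2 + 12 + 3 = 26; total kept: 4 × 27 − 26 = 82.
The restocking fund pays out 2.1 × 26 = 54.60 in aggregate.
Group total = 82 + 54.60 = 136.60.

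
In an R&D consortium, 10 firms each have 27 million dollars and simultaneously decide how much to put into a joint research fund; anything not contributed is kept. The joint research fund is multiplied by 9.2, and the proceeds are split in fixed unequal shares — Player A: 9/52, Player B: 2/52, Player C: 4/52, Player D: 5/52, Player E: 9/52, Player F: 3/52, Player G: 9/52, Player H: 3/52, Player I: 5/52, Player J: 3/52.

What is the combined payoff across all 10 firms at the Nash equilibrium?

Each unit j contributes comes back to j as 9.2 × (j's share), so j prefers to contribute only if that share exceeds 1/9.2 = 0.1087; otherwise keeping the unit dominates.
Player A, Player E and Player G are above the threshold, contributing 27 each; the remaining 7 contribute 0. Total contributed: 81.
The joint research fund pays out 9.2 × 81 = 745.20 in total (split across the unequal shares, but the aggregate is all that matters for the group sum).
The 7 free-riders keep 27 each, adding 189. Group total = 189 + 745.20 = 934.20.

934.20 million dollars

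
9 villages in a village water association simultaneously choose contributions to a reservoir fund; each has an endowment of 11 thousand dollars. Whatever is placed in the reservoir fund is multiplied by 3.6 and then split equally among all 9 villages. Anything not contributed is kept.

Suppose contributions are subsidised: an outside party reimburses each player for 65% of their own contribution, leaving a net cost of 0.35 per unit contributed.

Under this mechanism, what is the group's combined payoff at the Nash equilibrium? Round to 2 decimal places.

With the mechanism, a contributed unit returns (3.6/9) / 0.35 = 1.1429 per unit of net cost to the contributor — now above 1 — so contributing fully is weakly dominant for every player.
At the Nash equilibrium everyone contributes 11. Group total payoff = 9 × (11 × 0.65 + 3.6 × 11) = 420.75.

420.75 thousand dollars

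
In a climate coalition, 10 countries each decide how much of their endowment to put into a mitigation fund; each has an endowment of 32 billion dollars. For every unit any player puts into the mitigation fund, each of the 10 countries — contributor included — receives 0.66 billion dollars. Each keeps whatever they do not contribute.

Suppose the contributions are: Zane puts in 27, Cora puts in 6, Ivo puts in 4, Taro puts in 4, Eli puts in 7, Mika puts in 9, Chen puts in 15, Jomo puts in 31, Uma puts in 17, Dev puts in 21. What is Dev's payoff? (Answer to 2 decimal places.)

Total contributed: 27 + 6 + 4 + 4 + 7 + 9 + 15 + 31 + 17 + 21 = 141.
Each receives 0.66 × 141 = 93.06 from the mitigation fund.
Dev keeps 32 − 21 = 11, so Dev's payoff is 11 + 93.06 = 104.06.

104.06 billion dollars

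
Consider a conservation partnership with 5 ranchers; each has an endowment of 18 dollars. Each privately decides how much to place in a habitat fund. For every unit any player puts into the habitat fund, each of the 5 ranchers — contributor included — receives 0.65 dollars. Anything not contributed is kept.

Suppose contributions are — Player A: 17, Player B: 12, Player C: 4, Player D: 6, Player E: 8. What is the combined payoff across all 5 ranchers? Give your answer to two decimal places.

Total contributed: 17 + 12 + 4 + 6 + 8 = 47; total kept: 5 × 18 − 47 = 43.
The habitat fund pays out 0.65 × 5 × 47 = 152.75 in aggregate.
Group total = 43 + 152.75 = 195.75.

195.75 dollars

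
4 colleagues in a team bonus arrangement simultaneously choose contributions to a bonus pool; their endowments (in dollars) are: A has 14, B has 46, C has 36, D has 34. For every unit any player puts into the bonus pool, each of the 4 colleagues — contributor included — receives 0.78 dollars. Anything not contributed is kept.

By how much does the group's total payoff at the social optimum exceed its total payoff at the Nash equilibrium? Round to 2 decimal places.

275.60 dollars

The private return per contributed unit is 0.78 < 1 for everyone, so the Nash equilibrium is zero contribution and the group total is Σ E_j = 14 + 46 + 36 + 34 = 130.
Each contributed unit returns 3.120 to the group, so the social optimum is full contribution by everyone: group total = 3.120 × 130 = 405.60.
Efficiency loss = (3.120 − 1) × 130 = 275.60.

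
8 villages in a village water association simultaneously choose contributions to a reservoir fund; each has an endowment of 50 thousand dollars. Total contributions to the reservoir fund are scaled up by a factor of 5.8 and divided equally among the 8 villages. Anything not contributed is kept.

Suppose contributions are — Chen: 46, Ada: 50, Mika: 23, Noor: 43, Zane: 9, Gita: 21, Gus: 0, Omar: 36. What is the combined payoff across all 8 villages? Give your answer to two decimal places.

Total contributed: 46 + 50 + 23 + 43 + 9 + 21 + 0 + 36 = 228; total kept: 8 × 50 − 228 = 172.
The reservoir fund pays out 5.8 × 228 = 1322.40 in aggregate.
Group total = 172 + 1322.40 = 1494.40.

1494.40 thousand dollars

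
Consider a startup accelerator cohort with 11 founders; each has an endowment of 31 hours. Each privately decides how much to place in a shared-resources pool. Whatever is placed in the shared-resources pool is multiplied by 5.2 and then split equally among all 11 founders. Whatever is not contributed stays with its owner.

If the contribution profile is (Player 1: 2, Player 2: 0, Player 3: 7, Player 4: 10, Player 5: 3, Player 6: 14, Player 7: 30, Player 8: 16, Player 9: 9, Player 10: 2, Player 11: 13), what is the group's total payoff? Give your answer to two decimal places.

Total contributed: 2 + 0 + 7 + 10 + 3 + 14 + 30 + 16 + 9 + 2 + 13 = 106; total kept: 11 × 31 − 106 = 235.
The shared-resources pool pays out 5.2 × 106 = 551.20 in aggregate.
Group total = 235 + 551.20 = 786.20.

786.20 hours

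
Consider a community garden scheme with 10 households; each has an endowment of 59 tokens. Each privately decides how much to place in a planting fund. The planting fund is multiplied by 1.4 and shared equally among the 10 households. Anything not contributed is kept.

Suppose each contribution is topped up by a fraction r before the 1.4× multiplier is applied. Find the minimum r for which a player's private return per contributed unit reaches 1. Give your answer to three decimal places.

6.143

With matching at rate r, one contributed unit becomes (1 + r) in the planting fund and returns 1.4 × (1 + r) / 10 to the contributor.
Setting this equal to 1: 1 + r = 10/1.4 = 7.1429.
So the minimum matching rate is r = 7.1429 − 1 = 6.143.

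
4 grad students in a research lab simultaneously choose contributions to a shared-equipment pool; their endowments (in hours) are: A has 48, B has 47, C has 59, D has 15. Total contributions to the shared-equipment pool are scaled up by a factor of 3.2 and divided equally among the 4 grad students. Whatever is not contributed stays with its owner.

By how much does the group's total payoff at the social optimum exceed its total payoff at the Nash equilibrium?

371.80 hours

The private return per contributed unit is 3.2/4 = 0.8000 < 1 for every player regardless of endowment, so the Nash equilibrium is zero contribution and the group total is Σ E_j = 48 + 47 + 59 + 15 = 169.
Each contributed unit returns 3.200 to the group, so the social optimum is full contribution by everyone: group total = 3.200 × 169 = 540.80.
Efficiency loss = (3.200 − 1) × 169 = 371.80.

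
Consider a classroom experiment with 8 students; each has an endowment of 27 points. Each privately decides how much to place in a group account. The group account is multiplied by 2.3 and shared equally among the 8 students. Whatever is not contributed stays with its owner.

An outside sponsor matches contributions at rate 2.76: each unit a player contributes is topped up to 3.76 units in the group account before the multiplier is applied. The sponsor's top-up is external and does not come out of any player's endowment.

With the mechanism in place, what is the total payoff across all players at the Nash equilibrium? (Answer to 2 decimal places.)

Under the mechanism each unit contributed yields 2.3 × 3.76 / 8 = 1.0810 back to its contributor per unit of net cost, which exceeds 1, making full contribution the dominant choice for everyone.
At the Nash equilibrium everyone contributes 27. Group total payoff = 2.3 × 3.76 × 216 = 1867.97.

1867.97 points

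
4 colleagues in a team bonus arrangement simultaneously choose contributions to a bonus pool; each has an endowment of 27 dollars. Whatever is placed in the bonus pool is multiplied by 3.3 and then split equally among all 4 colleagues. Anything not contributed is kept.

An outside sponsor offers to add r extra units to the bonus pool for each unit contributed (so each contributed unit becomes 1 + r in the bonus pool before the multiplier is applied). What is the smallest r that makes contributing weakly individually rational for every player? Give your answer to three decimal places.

0.212

With matching at rate r, one contributed unit becomes (1 + r) in the bonus pool and returns 3.3 × (1 + r) / 4 to the contributor.
Setting this equal to 1: 1 + r = 4/3.3 = 1.2121.
So the minimum matching rate is r = 1.2121 − 1 = 0.212.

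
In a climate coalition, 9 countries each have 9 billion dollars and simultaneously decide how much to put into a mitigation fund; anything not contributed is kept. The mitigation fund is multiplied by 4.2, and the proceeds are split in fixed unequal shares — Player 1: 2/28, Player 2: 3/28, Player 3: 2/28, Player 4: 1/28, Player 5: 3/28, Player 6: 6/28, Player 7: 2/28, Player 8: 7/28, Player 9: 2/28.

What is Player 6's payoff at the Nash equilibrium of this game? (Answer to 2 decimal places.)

17.10 billion dollars

For player j, contributing a unit is worthwhile iff 4.2 × (j's share) ≥ 1, i.e. iff j's share is at least 0.2381.
Player 8 alone (share 7/28) is above the threshold, contributing 9; the remaining 8 contribute 0. Total contributed: 9.
Player 6 keeps 9 and receives 4.2 × 9 × 6/28 = 8.10 from the mitigation fund, for a payoff of 17.10.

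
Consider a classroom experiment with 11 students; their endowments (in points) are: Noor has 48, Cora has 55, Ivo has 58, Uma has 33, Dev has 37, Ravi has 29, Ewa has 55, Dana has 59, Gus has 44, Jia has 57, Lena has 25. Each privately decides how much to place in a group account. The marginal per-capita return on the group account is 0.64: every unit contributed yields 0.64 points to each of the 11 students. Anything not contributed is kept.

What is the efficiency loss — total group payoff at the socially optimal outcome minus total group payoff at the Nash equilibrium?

3020.00 points

The private return per contributed unit is 0.64 < 1 for everyone, so the Nash equilibrium is zero contribution and the group total is Σ E_j = 48 + 55 + 58 + 33 + 37 + 29 + 55 + 59 + 44 + 57 + 25 = 500.
Each contributed unit returns 7.040 to the group, so the social optimum is full contribution by everyone: group total = 7.040 × 500 = 3520.00.
Efficiency loss = (7.040 − 1) × 500 = 3020.00.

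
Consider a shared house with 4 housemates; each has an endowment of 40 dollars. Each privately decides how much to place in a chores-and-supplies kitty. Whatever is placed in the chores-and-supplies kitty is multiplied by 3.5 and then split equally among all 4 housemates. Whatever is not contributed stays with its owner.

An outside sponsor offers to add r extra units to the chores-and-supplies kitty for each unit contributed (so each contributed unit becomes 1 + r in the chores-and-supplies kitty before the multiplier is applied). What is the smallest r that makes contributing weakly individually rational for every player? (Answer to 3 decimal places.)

0.143

With matching at rate r, one contributed unit becomes (1 + r) in the chores-and-supplies kitty and returns 3.5 × (1 + r) / 4 to the contributor.
Setting this equal to 1: 1 + r = 4/3.5 = 1.1429.
So the minimum matching rate is r = 1.1429 − 1 = 0.143.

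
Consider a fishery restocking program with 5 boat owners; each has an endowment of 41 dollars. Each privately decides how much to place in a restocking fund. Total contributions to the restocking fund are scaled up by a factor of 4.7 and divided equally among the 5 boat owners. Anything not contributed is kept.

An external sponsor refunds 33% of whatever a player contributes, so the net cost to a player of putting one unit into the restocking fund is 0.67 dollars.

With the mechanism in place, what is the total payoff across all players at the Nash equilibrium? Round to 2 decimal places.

1031.15 dollars

Under the mechanism each unit contributed yields (4.7/5) / 0.67 = 1.4030 back to its contributor per unit of net cost, which exceeds 1, making full contribution the dominant choice for everyone.
So the Nash equilibrium is full contribution by all 5; the group earns 5 × (41 × 0.33 + 4.7 × 41) = 1031.15.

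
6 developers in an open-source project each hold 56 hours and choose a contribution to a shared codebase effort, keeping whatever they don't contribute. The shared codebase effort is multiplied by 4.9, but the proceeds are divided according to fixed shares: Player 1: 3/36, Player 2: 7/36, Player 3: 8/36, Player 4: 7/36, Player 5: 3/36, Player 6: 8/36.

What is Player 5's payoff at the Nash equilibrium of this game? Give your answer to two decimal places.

101.73 hours

Each unit j contributes comes back to j as 4.9 × (j's share), so j prefers to contribute only if that share exceeds 1/4.9 = 0.2041; otherwise keeping the unit dominates.
Player 3 and Player 6 clear that bar, contributing 56 each; the remaining 4 contribute 0. Total contributed: 112.
Player 5 keeps 56 and receives 4.9 × 112 × 3/36 = 45.73 from the shared codebase effort, for a payoff of 101.73.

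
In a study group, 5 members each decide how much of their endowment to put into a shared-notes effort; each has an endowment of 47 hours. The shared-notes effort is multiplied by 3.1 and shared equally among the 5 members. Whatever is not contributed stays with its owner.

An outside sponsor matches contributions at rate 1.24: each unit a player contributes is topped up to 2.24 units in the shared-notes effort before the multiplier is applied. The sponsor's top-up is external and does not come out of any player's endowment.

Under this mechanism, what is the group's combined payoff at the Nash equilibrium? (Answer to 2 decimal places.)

Under the mechanism each unit contributed yields 3.1 × 2.24 / 5 = 1.3888 back to its contributor per unit of net cost, which exceeds 1, making full contribution the dominant choice for everyone.
At the Nash equilibrium everyone contributes 47. Group total payoff = 3.1 × 2.24 × 235 = 1631.84.

1631.84 hours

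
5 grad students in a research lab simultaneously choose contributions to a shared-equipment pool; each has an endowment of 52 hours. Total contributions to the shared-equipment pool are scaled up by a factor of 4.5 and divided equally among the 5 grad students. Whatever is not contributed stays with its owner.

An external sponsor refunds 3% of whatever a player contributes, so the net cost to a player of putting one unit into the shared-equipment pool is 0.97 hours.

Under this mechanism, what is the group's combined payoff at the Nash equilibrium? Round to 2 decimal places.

With the mechanism, a contributed unit returns (4.5/5) / 0.97 = 0.9278 per unit of net cost — still below 1 — so contributing 0 remains dominant for every player.
At the Nash equilibrium no one contributes; group total payoff = 5 × 52 = 260.

260.00 hours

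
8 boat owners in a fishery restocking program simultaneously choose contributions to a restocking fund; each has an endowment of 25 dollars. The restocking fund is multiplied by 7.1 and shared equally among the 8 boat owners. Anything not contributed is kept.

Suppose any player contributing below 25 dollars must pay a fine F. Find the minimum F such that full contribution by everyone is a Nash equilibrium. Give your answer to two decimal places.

Given the others contribute fully, the best deviation is to contribute 0 (any partial contribution still incurs the fine and gives up units whose private return 0.8875 is below 1).
Deviating from 25 to 0 saves 25 dollars but forfeits the deviator's share of the drop in the restocking fund: 7.1/8 × 25 = 22.19.
So the deviation gain is 25 − 22.19 = 2.81, and the fine must be at least 2.81 dollars to wipe it out.

2.81 dollars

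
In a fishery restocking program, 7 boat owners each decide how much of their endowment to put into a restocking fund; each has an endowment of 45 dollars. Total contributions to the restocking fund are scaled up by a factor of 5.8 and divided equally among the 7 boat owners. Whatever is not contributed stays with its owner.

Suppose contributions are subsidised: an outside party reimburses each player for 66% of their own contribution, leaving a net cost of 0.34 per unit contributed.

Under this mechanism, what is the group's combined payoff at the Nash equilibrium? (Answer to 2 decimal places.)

2034.90 dollars

The effective private return per unit is now (5.8/7) / 0.34 = 2.4370 > 1, so every player's dominant strategy flips to full contribution.
So the Nash equilibrium is full contribution by all 7; the group earns 7 × (45 × 0.66 + 5.8 × 45) = 2034.90.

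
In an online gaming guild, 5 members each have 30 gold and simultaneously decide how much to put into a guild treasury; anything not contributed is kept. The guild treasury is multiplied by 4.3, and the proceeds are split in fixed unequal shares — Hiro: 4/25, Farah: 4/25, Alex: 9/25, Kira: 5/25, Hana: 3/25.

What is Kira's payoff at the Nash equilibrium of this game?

Each unit j contributes comes back to j as 4.3 × (j's share), so j prefers to contribute only if that share exceeds 1/4.3 = 0.2326; otherwise keeping the unit dominates.
Only Alex (9/25) clears that bar, contributing 30; the remaining 4 contribute 0. Total contributed: 30.
Kira keeps 30 and receives 4.3 × 30 × 5/25 = 25.80 from the guild treasury, for a payoff of 55.80.

55.80 gold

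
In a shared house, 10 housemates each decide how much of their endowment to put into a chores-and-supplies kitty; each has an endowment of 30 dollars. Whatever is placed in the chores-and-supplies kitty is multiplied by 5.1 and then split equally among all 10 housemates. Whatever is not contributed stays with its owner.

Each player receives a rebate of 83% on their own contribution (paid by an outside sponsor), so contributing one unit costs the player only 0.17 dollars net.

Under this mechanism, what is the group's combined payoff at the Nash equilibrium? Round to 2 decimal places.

Under the mechanism each unit contributed yields (5.1/10) / 0.17 = 3.0000 back to its contributor per unit of net cost, which exceeds 1, making full contribution the dominant choice for everyone.
At the Nash equilibrium everyone contributes 30. Group total payoff = 10 × (30 × 0.83 + 5.1 × 30) = 1779.00.

1779.00 dollars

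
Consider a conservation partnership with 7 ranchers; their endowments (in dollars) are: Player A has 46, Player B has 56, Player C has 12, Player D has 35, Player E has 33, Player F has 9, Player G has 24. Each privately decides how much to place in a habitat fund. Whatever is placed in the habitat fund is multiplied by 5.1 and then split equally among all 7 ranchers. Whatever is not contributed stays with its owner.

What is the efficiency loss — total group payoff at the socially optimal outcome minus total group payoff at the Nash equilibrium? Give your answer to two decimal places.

The private return per contributed unit is 5.1/7 = 0.7286 < 1 for every player regardless of endowment, so the Nash equilibrium is zero contribution and the group total is Σ E_j = 46 + 56 + 12 + 35 + 33 + 9 + 24 = 215.
Each contributed unit returns 5.100 to the group, so the social optimum is full contribution by everyone: group total = 5.100 × 215 = 1096.50.
Efficiency loss = (5.100 − 1) × 215 = 881.50.

881.50 dollars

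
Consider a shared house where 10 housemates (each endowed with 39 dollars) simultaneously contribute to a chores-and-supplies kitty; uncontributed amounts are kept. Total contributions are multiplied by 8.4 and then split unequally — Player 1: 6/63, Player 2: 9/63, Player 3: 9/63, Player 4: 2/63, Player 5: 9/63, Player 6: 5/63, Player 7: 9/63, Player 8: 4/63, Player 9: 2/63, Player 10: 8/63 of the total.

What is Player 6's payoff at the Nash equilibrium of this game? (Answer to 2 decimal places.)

169.00 dollars

A player with share s gets back 8.4·s per unit contributed, so full contribution is dominant for anyone with s > 1/8.4 = 0.1190 and zero contribution is dominant for anyone below.
Player 2, Player 3, Player 5, Player 7 and Player 10 clear that bar, contributing 39 each; the remaining 5 contribute 0. Total contributed: 195.
Player 6 keeps 39 and receives 8.4 × 195 × 5/63 = 130.00 from the chores-and-supplies kitty, for a payoff of 169.00.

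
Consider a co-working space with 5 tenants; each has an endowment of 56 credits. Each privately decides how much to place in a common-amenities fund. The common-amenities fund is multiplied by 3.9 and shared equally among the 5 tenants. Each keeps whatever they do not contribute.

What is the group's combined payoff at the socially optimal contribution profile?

Each contributed unit returns 3.900 to the group as a whole (0.7800 to each of 5 players), which exceeds 1, so the social optimum is full contribution: group total = 3.900 × 280 = 1092.00.

1092.00 credits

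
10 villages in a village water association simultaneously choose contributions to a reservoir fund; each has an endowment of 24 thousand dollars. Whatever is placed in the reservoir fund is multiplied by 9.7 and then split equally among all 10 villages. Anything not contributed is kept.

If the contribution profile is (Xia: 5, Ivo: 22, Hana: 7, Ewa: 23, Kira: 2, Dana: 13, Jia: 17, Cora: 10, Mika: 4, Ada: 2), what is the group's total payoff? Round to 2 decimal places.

Total contributed: 5 + 22 + 7 + 23 + 2 + 13 + 17 + 10 + 4 + 2 = 105; total kept: 10 × 24 − 105 = 135.
The reservoir fund pays out 9.7 × 105 = 1018.50 in aggregate.
Group total = 135 + 1018.50 = 1153.50.

1153.50 thousand dollars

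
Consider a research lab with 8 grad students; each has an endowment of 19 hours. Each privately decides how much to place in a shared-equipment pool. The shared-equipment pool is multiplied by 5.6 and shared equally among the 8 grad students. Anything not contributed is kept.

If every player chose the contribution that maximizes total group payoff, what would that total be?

Each contributed unit returns 5.600 to the group as a whole (0.7000 to each of 8 players), which exceeds 1, so the social optimum is full contribution: group total = 5.600 × 152 = 851.20.

851.20 hours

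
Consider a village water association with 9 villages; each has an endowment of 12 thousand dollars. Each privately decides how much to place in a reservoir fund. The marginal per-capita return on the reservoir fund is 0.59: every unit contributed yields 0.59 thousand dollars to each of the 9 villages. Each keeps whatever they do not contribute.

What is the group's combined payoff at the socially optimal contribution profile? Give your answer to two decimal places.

573.48 thousand dollars

Each contributed unit returns 5.310 to the group as a whole (0.59 to each of 9 players), which exceeds 1, so the social optimum is full contribution: group total = 5.310 × 108 = 573.48.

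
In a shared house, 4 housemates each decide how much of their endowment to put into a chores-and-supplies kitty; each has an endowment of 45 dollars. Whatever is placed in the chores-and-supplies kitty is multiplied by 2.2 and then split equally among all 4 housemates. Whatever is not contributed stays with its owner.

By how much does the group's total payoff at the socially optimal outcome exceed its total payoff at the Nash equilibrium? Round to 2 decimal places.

Each contributed unit returns 2.2/4 = 0.5500 to its contributor — below 1 — so contributing 0 is dominant for every player. At the Nash equilibrium everyone keeps their 45, and the group total is 4 × 45 = 180.
Each contributed unit returns 2.200 to the group as a whole (0.5500 to each of 4 players), which exceeds 1, so the social optimum is full contribution: group total = 2.200 × 180 = 396.00.
Efficiency loss = 396.00 − 180 = 216.00.

216.00 dollars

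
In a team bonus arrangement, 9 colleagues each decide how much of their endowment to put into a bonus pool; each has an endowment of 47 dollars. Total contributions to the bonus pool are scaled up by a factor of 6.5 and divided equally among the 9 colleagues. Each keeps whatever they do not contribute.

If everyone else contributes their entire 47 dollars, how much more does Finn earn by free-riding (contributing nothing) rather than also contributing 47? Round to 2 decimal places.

Switching from a contribution of 47 to 0 lets Finn keep an extra 47 dollars, but lowers the bonus pool by 47, which costs Finn their own share of that drop: 6.5/9 × 47 = 33.94.
Net gain = 47 − 33.94 = 13.06. The private return per contributed unit (0.7222) is below 1, so free-riding is indeed the best response regardless of what the others do.

13.06 dollars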